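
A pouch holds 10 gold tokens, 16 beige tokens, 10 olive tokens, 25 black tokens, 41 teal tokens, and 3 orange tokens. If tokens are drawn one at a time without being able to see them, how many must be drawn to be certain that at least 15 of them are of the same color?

66

In the worst case we take at most 14 of each color, but all 10 gold, all 10 olive, and all 3 orange (fewer than 14), giving 10 + 14 + 10 + 14 + 14 + 3 = 65.
One more token then forces some color to 15, so 65 + 1 = 66.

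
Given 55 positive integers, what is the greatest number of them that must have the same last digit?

6

There are 10 possible last digits, which serve as the pigeonholes.
If each of the 10 possible last digits held at most 5, the total would be at most 10 × 5 = 50 < 55, a contradiction.
So at least one holds ⌈55/10⌉ = 6.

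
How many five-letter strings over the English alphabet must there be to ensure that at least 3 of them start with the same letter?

There are 26 possible first letters acting as pigeonholes.
With 26 × 2 = 52 five-letter strings over the English alphabet we could place exactly 2 in each, with no class reaching 3.
One more forces some class to hold 3, so 52 + 1 = 53.

53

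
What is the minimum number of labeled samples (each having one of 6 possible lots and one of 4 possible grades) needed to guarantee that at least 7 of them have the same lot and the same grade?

145

There are 6 × 4 = 24 (lot, grade) combinations acting as pigeonholes.
With 24 × 6 = 144 labeled samples we could place exactly 6 in each, with no (lot, grade) pair reaching 7.
One more forces some (lot, grade) pair to hold 7, so 144 + 1 = 145.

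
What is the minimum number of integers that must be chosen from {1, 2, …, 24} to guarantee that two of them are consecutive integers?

13

Partition {1, …, 24} into 12 pairs: {1,2}, {3,4}, …, {23,24}.
Choosing 12 integers — say the 12 even numbers 2, 4, …, 24 — takes one from each pair and avoids the property.
Choosing 13 forces two into the same pair by pigeonhole, and those are consecutive. So 13.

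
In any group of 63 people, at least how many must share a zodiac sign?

There are 12 zodiac signs, which serve as the pigeonholes.
If each of the 12 zodiac signs held at most 5, the total would be at most 12 × 5 = 60 < 63, a contradiction.
So at least one holds ⌈63/12⌉ = 6.

6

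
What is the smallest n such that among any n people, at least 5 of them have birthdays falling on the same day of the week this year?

29

There are 7 days of the week acting as pigeonholes.
With 7 × 4 = 28 people we could place exactly 4 in each, with no class reaching 5.
One more forces some class to hold 5, so 28 + 1 = 29.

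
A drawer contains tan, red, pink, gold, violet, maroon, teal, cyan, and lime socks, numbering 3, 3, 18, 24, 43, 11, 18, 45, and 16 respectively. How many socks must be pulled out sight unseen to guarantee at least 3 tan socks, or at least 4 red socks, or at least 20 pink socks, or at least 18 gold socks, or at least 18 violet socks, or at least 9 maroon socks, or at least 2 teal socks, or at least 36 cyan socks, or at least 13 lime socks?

Each of the 9 colors has its own threshold; avoid all of them simultaneously.
The worst case stops just short of every target: 2 tan, 3 red, all 18 pink, 17 gold, 17 violet, 8 maroon, 1 teal, 35 cyan, 12 lime — 2 + 3 + 18 + 17 + 17 + 8 + 1 + 35 + 12 = 113 socks.
One more sock must push some color to its target, so 113 + 1 = 114.

114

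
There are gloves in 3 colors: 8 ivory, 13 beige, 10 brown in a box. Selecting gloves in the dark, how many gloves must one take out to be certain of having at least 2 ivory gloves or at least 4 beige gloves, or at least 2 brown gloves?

The worst case stops just short of every target: 1 ivory, 3 beige, 1 brown — 1 + 3 + 1 = 5 gloves.
One more glove must push some color to its target, so 5 + 1 = 6.

6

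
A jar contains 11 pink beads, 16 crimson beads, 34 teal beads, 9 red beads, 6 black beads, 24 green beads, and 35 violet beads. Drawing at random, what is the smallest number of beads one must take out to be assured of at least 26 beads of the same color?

In the worst case we take at most 25 of each color, but all 11 pink, all 16 crimson, all 9 red, all 6 black, and all 24 green (fewer than 25), giving 11 + 16 + 25 + 9 + 6 + 24 + 25 = 116.
One more bead then forces some color to 26, so 116 + 1 = 117.

117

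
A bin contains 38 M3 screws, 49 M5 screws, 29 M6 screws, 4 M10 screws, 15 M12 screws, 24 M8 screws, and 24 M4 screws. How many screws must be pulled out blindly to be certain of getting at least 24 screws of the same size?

135

Treat the 7 sizes as pigeonholes.
In the worst case we take at most 23 of each size, but all 4 M10 and all 15 M12 (fewer than 23), giving 23 + 23 + 23 + 4 + 15 + 23 + 23 = 134.
One more screw then forces some size to 24, so 134 + 1 = 135.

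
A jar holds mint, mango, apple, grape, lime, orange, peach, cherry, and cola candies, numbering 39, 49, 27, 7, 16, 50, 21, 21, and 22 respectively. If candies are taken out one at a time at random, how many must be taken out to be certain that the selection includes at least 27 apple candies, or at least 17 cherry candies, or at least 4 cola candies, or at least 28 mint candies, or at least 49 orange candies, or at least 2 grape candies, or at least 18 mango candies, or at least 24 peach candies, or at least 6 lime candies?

165

Each of the 9 flavors has its own threshold; avoid all of them simultaneously.
The worst case stops just short of every target: 27 mint, 17 mango, 26 apple, 1 grape, 5 lime, 48 orange, all 21 peach, 16 cherry, 3 cola — 27 + 17 + 26 + 1 + 5 + 48 + 21 + 16 + 3 = 164 candies.
One more candy must push some flavor to its target, so 164 + 1 = 165.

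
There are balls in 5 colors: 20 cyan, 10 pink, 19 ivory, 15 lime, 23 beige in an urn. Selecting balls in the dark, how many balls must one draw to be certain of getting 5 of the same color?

21

The worst case takes 4 balls of each color without reaching 5 of any: 5 × 4 = 20.
The next ball must bring some color to 5, so 20 + 1 = 21.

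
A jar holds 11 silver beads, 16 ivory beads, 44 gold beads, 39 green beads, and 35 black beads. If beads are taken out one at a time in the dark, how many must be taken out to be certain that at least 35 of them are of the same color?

In the worst case we take at most 34 of each color, but all 11 silver and all 16 ivory (fewer than 34), giving 11 + 16 + 34 + 34 + 34 = 129.
One more bead then forces some color to 35, so 129 + 1 = 130.

130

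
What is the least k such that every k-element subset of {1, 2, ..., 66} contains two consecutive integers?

34

Partition {1, …, 66} into 33 pairs: {1,2}, {3,4}, …, {65,66}.
Choosing 33 integers — say the 33 even numbers 2, 4, …, 66 — takes one from each pair and avoids the property.
Choosing 34 forces two into the same pair by pigeonhole, and those are consecutive. So 34.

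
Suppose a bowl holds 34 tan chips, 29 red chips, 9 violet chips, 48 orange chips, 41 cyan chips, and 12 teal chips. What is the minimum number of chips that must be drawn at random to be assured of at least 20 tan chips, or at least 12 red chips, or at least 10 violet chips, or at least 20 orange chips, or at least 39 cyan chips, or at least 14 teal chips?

Each of the 6 colors has its own threshold; avoid all of them simultaneously.
The worst case stops just short of every target: 19 tan, 11 red, 9 violet, 19 orange, 38 cyan, all 12 teal — 19 + 11 + 9 + 19 + 38 + 12 = 108 chips.
One more chip must push some color to its target, so 108 + 1 = 109.

109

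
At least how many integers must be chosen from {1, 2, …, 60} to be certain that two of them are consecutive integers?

Partition {1, …, 60} into 30 pairs: {1,2}, {3,4}, …, {59,60}.
Choosing 30 integers — say the 30 even numbers 2, 4, …, 60 — takes one from each pair and avoids the property.
Choosing 31 forces two into the same pair by pigeonhole, and those are consecutive. So 31.

31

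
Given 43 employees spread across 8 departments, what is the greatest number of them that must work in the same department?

6

The 43 employees fall into 8 departments.
If each of the 8 departments held at most 5, the total would be at most 8 × 5 = 40 < 43, a contradiction.
So at least one holds ⌈43/8⌉ = 6.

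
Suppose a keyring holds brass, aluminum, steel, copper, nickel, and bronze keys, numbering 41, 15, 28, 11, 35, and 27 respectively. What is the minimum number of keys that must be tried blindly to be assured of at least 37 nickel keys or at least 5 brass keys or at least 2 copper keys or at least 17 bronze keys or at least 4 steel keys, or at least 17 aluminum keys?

75

The worst case stops just short of every target: 4 brass, all 15 aluminum, 3 steel, 1 copper, all 35 nickel, 16 bronze — 4 + 15 + 3 + 1 + 35 + 16 = 74 keys.
One more key must push some type to its target, so 74 + 1 = 75.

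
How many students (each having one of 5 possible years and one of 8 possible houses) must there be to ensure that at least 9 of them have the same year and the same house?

321

There are 5 × 8 = 40 (year, house) combinations acting as pigeonholes.
With 40 × 8 = 320 students we could place exactly 8 in each, with no (year, house) pair reaching 9.
One more forces some (year, house) pair to hold 9, so 320 + 1 = 321.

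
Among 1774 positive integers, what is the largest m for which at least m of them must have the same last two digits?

18

The 1774 positive integers fall into 100 possible two-digit endings.
If each of the 100 possible two-digit endings held at most 17, the total would be at most 100 × 17 = 1700 < 1774, a contradiction.
So at least one holds ⌈1774/100⌉ = 18.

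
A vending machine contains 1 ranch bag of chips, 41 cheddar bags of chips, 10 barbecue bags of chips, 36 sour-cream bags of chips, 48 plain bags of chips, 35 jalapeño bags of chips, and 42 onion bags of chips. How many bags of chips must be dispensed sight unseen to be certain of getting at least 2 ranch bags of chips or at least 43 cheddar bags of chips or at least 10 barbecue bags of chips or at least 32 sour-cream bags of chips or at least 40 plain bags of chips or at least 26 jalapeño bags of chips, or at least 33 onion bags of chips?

179

The worst case stops just short of every target: 1 ranch, all 41 cheddar, 9 barbecue, 31 sour-cream, 39 plain, 25 jalapeño, 32 onion — 1 + 41 + 9 + 31 + 39 + 25 + 32 = 178 bags of chips.
One more bag of chips must push some flavor to its target, so 178 + 1 = 179.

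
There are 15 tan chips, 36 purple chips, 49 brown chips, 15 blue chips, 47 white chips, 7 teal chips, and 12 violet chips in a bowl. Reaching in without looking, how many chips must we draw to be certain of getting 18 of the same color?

Treat the 7 colors as pigeonholes.
In the worst case we take at most 17 of each color, but all 15 tan, all 15 blue, all 7 teal, and all 12 violet (fewer than 17), giving 15 + 17 + 17 + 15 + 17 + 7 + 12 = 100.
One more chip then forces some color to 18, so 100 + 1 = 101.

101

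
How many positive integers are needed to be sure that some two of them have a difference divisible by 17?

Use the pigeonhole principle on residue classes: two integers differ by a multiple of 17 exactly when they share a remainder mod 17.
There are 17 residue classes mod 17, so 17 integers can all lie in distinct classes.
One more integer must repeat a residue, giving a difference divisible by 17. So n = 17 + 1 = 18.

18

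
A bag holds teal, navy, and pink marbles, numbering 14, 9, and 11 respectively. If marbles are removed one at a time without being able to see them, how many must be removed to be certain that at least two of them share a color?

4

Treat the 3 colors as pigeonholes.
The worst case takes 1 marble of each color without reaching 2 of any: 3 × 1 = 3.
The next marble must bring some color to 2, so 3 + 1 = 4.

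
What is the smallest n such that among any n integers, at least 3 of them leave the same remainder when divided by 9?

19

There are 9 residue classes modulo 9 acting as pigeonholes.
With 9 × 2 = 18 integers we could place exactly 2 in each, with no class reaching 3.
One more forces some class to hold 3, so 18 + 1 = 19.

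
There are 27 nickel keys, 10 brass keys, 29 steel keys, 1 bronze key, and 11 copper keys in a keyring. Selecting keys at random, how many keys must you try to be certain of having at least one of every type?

The hardest type to obtain is bronze: we could draw every other key first — 78 − 1 = 77 keys — without a single bronze one.
The next draw must be bronze, so 77 + 1 = 78.

78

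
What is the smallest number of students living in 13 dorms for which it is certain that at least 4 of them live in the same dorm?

40

There are 13 dorms acting as pigeonholes.
With 13 × 3 = 39 students we could place exactly 3 in each, with no class reaching 4.
One more forces some class to hold 4, so 39 + 1 = 40.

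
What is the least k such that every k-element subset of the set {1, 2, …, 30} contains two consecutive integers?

Partition {1, …, 30} into 15 pairs: {1,2}, {3,4}, …, {29,30}.
Choosing 15 integers — say the 15 even numbers 2, 4, …, 30 — takes one from each pair and avoids the property.
Choosing 16 forces two into the same pair by pigeonhole, and those are consecutive. So 16.

16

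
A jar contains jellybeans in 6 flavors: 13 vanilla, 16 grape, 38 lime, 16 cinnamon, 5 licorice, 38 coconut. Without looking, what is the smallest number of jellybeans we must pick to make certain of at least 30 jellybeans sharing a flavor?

109

In the worst case we take at most 29 of each flavor, but all 13 vanilla, all 16 grape, all 16 cinnamon, and all 5 licorice (fewer than 29), giving 13 + 16 + 29 + 16 + 5 + 29 = 108.
One more jellybean then forces some flavor to 30, so 108 + 1 = 109.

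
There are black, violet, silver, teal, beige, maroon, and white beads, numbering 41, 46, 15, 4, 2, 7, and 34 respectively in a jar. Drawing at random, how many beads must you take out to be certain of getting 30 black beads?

The worst case draws every non-black bead first: 46 + 15 + 4 + 2 + 7 + 34 = 108.
The next 30 draws are then forced to be black, giving 108 + 30 = 138.

138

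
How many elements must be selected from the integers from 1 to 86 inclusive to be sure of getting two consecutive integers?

Partition {1, …, 86} into 43 pairs: {1,2}, {3,4}, …, {85,86}.
Choosing 43 integers — say the 43 even numbers 2, 4, …, 86 — takes one from each pair and avoids the property.
Choosing 44 forces two into the same pair by pigeonhole, and those are consecutive. So 44.

44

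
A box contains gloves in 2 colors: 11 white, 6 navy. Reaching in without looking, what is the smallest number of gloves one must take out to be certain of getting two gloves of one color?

3

Treat the 2 colors as pigeonholes.
The worst case takes 1 glove of each color without reaching 2 of any: 2 × 1 = 2.
The next glove must bring some color to 2, so 2 + 1 = 3.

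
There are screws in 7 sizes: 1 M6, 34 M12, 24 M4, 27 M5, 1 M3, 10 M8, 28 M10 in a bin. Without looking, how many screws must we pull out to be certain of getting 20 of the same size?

89

Treat the 7 sizes as pigeonholes.
In the worst case we take at most 19 of each size, but all 1 M6, all 1 M3, and all 10 M8 (fewer than 19), giving 1 + 19 + 19 + 19 + 1 + 10 + 19 = 88.
One more screw then forces some size to 20, so 88 + 1 = 89.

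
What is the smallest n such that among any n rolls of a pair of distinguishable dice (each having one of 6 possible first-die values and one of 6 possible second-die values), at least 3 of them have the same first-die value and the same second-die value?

There are 6 × 6 = 36 (first-die value, second-die value) combinations acting as pigeonholes.
With 36 × 2 = 72 rolls of a pair of distinguishable dice we could place exactly 2 in each, with no (first-die value, second-die value) pair reaching 3.
One more forces some (first-die value, second-die value) pair to hold 3, so 72 + 1 = 73.

73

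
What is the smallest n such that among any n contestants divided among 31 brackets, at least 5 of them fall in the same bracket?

125

There are 31 brackets acting as pigeonholes.
With 31 × 4 = 124 contestants we could place exactly 4 in each, with no class reaching 5.
One more forces some class to hold 5, so 124 + 1 = 125.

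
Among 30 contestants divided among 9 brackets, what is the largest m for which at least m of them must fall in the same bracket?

If each of the 9 brackets held at most 3, the total would be at most 9 × 3 = 27 < 30, a contradiction.
So at least one holds ⌈30/9⌉ = 4.

4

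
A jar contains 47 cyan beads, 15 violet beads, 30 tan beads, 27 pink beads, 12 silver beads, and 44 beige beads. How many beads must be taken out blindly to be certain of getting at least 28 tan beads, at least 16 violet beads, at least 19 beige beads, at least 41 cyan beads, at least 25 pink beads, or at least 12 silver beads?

The worst case stops just short of every target: 40 cyan, 15 violet, 27 tan, 24 pink, 11 silver, 18 beige — 40 + 15 + 27 + 24 + 11 + 18 = 135 beads.
One more bead must push some color to its target, so 135 + 1 = 136.

136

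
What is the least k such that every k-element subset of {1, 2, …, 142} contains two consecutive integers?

Partition {1, …, 142} into 71 pairs: {1,2}, {3,4}, …, {141,142}.
Choosing 71 integers — say the 71 even numbers 2, 4, …, 142 — takes one from each pair and avoids the property.
Choosing 72 forces two into the same pair by pigeonhole, and those are consecutive. So 72.

72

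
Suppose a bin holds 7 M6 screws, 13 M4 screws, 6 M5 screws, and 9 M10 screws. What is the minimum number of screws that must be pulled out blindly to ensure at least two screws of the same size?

Treat the 4 sizes as pigeonholes.
The worst case takes 1 screw of each size without reaching 2 of any: 4 × 1 = 4.
The next screw must bring some size to 2, so 4 + 1 = 5.

5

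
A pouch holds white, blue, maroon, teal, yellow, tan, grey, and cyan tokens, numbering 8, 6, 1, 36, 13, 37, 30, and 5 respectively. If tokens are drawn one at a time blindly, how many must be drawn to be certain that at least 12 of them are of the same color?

65

Treat the 8 colors as pigeonholes.
In the worst case we take at most 11 of each color, but all 8 white, all 6 blue, all 1 maroon, and all 5 cyan (fewer than 11), giving 8 + 6 + 1 + 11 + 11 + 11 + 11 + 5 = 64.
One more token then forces some color to 12, so 64 + 1 = 65.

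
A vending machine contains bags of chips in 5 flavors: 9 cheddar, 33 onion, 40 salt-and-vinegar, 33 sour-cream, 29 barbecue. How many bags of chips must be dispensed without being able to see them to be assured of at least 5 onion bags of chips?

The worst case draws every non-onion bag of chips first: 9 + 40 + 33 + 29 = 111.
The next 5 draws are then forced to be onion, giving 111 + 5 = 116.

116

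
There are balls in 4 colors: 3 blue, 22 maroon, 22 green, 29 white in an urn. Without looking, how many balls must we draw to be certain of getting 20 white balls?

67

To avoid white balls as long as possible, exhaust the other 3 colors first.
The worst case draws every non-white ball first: 3 + 22 + 22 = 47.
The next 20 draws are then forced to be white, giving 47 + 20 = 67.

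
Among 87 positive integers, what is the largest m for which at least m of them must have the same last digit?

9

There are 10 possible last digits, which serve as the pigeonholes.
If each of the 10 possible last digits held at most 8, the total would be at most 10 × 8 = 80 < 87, a contradiction.
So at least one holds ⌈87/10⌉ = 9.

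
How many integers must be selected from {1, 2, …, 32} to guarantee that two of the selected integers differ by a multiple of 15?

16

Group the integers by remainder mod 15; there are 15 residue classes, each nonempty in this range.
Choosing one from each class (15 integers) avoids any shared remainder.
One more choice must repeat a class, so two differ by a multiple of 15. Hence 15 + 1 = 16.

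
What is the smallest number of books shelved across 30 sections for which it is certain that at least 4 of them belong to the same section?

There are 30 sections acting as pigeonholes.
With 30 × 3 = 90 books we could place exactly 3 in each, with no class reaching 4.
One more forces some class to hold 4, so 90 + 1 = 91.

91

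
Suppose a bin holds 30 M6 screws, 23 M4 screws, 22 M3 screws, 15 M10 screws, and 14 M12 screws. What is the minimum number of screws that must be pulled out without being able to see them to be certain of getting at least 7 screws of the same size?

31

Treat the 5 sizes as pigeonholes.
The worst case takes 6 screws of each size without reaching 7 of any: 5 × 6 = 30.
The next screw must bring some size to 7, so 30 + 1 = 31.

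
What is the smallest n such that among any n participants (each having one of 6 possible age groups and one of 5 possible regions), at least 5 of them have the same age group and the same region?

There are 6 × 5 = 30 (age group, region) combinations acting as pigeonholes.
With 30 × 4 = 120 participants we could place exactly 4 in each, with no (age group, region) pair reaching 5.
One more forces some (age group, region) pair to hold 5, so 120 + 1 = 121.

121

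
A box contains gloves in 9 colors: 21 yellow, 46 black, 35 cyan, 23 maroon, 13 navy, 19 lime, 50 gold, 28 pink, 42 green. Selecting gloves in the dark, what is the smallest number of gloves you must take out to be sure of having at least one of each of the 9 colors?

The hardest color to obtain is navy: we could draw every other glove first — 277 − 13 = 264 gloves — without a single navy one.
The next draw must be navy, so 264 + 1 = 265.

265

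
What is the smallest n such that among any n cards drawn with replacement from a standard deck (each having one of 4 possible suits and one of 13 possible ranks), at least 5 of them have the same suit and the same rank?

There are 4 × 13 = 52 (suit, rank) combinations acting as pigeonholes.
With 52 × 4 = 208 cards drawn with replacement from a standard deck we could place exactly 4 in each, with no (suit, rank) pair reaching 5.
One more forces some (suit, rank) pair to hold 5, so 208 + 1 = 209.

209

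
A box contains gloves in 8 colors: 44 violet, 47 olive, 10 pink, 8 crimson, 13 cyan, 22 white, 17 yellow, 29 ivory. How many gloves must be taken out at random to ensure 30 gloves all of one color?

158

In the worst case we take at most 29 of each color, but all 10 pink, all 8 crimson, all 13 cyan, all 22 white, and all 17 yellow (fewer than 29), giving 29 + 29 + 10 + 8 + 13 + 22 + 17 + 29 = 157.
One more glove then forces some color to 30, so 157 + 1 = 158.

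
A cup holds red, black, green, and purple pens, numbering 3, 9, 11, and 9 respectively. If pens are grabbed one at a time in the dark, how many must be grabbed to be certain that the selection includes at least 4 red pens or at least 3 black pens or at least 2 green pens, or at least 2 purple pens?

8

The worst case stops just short of every target: 3 red, 2 black, 1 green, 1 purple — 3 + 2 + 1 + 1 = 7 pens.
One more pen must push some ink color to its target, so 7 + 1 = 8.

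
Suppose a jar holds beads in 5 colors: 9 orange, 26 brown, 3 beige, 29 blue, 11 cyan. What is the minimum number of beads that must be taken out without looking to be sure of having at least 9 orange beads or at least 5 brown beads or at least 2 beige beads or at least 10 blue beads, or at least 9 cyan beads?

31

The worst case stops just short of every target: 8 orange, 4 brown, 1 beige, 9 blue, 8 cyan — 8 + 4 + 1 + 9 + 8 = 30 beads.
One more bead must push some color to its target, so 30 + 1 = 31.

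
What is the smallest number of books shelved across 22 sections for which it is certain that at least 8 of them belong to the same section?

There are 22 sections acting as pigeonholes.
With 22 × 7 = 154 books we could place exactly 7 in each, with no class reaching 8.
One more forces some class to hold 8, so 154 + 1 = 155.

155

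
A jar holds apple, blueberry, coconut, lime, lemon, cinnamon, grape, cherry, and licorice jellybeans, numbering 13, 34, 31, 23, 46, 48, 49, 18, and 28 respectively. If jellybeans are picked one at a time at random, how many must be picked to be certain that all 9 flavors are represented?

The hardest flavor to obtain is apple: we could draw every other jellybean first — 290 − 13 = 277 jellybeans — without a single apple one.
The next draw must be apple, so 277 + 1 = 278.

278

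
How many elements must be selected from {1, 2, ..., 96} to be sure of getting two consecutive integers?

49

Partition {1, …, 96} into 48 pairs: {1,2}, {3,4}, …, {95,96}.
Choosing 48 integers — say the 48 even numbers 2, 4, …, 96 — takes one from each pair and avoids the property.
Choosing 49 forces two into the same pair by pigeonhole, and those are consecutive. So 49.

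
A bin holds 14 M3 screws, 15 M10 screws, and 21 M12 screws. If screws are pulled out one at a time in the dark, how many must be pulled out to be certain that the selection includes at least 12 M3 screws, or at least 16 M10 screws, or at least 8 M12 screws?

Each of the 3 sizes has its own threshold; avoid all of them simultaneously.
The worst case stops just short of every target: 11 M3, 15 M10, 7 M12 — 11 + 15 + 7 = 33 screws.
One more screw must push some size to its target, so 33 + 1 = 34.

34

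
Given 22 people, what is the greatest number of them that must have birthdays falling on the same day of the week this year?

4

There are 7 days of the week, which serve as the pigeonholes.
If each of the 7 days of the week held at most 3, the total would be at most 7 × 3 = 21 < 22, a contradiction.
So at least one holds ⌈22/7⌉ = 4.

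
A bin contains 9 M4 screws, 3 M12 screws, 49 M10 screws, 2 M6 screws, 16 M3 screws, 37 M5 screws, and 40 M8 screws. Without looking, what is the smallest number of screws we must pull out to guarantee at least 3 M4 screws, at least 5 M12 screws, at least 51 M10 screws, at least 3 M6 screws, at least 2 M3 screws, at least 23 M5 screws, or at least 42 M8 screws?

120

The worst case stops just short of every target: 2 M4, all 3 M12, all 49 M10, 2 M6, 1 M3, 22 M5, all 40 M8 — 2 + 3 + 49 + 2 + 1 + 22 + 40 = 119 screws.
One more screw must push some size to its target, so 119 + 1 = 120.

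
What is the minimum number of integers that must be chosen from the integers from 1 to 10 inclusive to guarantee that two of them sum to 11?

Partition {1, …, 10} into 5 pairs: {1,10}, {2,9}, …, {5,6}.
Choosing 5 integers — say the integers 1 through 5 — takes one from each pair and avoids the property.
Choosing 6 forces two into the same pair by pigeonhole, and those sum to 11. So 6.

6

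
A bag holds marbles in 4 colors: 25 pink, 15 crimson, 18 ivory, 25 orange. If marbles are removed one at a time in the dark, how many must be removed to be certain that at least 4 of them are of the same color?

The worst case takes 3 marbles of each color without reaching 4 of any: 4 × 3 = 12.
The next marble must bring some color to 4, so 12 + 1 = 13.

13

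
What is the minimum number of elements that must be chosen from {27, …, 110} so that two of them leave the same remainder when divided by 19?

Group the integers by remainder mod 19; there are 19 residue classes, each nonempty in this range.
Choosing one from each class (19 integers) avoids any shared remainder.
One more choice must repeat a class, so two differ by a multiple of 19. Hence 19 + 1 = 20.

20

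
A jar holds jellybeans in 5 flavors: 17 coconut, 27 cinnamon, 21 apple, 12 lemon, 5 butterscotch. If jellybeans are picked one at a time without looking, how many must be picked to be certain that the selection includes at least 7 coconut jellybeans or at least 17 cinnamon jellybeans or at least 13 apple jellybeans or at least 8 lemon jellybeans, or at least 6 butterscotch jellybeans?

The worst case stops just short of every target: 6 coconut, 16 cinnamon, 12 apple, 7 lemon, 5 butterscotch — 6 + 16 + 12 + 7 + 5 = 46 jellybeans.
One more jellybean must push some flavor to its target, so 46 + 1 = 47.

47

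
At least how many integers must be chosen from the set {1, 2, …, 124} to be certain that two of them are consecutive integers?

Partition {1, …, 124} into 62 pairs: {1,2}, {3,4}, …, {123,124}.
Choosing 62 integers — say the 62 even numbers 2, 4, …, 124 — takes one from each pair and avoids the property.
Choosing 63 forces two into the same pair by pigeonhole, and those are consecutive. So 63.

63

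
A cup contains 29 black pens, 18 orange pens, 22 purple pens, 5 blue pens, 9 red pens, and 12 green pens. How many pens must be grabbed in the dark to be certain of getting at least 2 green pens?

85

To avoid green pens as long as possible, exhaust the other 5 ink colors first.
The worst case draws every non-green pen first: 29 + 18 + 22 + 5 + 9 = 83.
The next 2 draws are then forced to be green, giving 83 + 2 = 85.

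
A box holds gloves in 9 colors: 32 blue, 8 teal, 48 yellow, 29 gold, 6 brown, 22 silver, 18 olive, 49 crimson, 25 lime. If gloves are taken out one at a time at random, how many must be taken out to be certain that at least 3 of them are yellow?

192

The worst case draws every non-yellow glove first: 32 + 8 + 29 + 6 + 22 + 18 + 49 + 25 = 189.
The next 3 draws are then forced to be yellow, giving 189 + 3 = 192.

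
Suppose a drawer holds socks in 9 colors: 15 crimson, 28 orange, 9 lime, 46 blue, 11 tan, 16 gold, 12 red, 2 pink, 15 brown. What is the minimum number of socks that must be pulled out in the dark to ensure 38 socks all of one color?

146

In the worst case we take at most 37 of each color, but all 15 crimson, all 28 orange, all 9 lime, all 11 tan, all 16 gold, all 12 red, all 2 pink, and all 15 brown (fewer than 37), giving 15 + 28 + 9 + 37 + 11 + 16 + 12 + 2 + 15 = 145.
One more sock then forces some color to 38, so 145 + 1 = 146.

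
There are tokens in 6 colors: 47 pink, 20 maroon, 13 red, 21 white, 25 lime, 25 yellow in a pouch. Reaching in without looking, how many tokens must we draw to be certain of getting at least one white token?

131

The worst case draws every non-white token first: 47 + 20 + 13 + 25 + 25 = 130.
The next draw is then forced to be white, giving 130 + 1 = 131.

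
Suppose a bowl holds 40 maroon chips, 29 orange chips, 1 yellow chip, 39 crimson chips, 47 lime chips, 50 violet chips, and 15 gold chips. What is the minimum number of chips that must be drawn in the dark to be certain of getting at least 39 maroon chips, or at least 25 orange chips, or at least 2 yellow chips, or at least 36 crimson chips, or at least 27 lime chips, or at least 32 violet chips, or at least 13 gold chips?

Each of the 7 colors has its own threshold; avoid all of them simultaneously.
The worst case stops just short of every target: 38 maroon, 24 orange, 1 yellow, 35 crimson, 26 lime, 31 violet, 12 gold — 38 + 24 + 1 + 35 + 26 + 31 + 12 = 167 chips.
One more chip must push some color to its target, so 167 + 1 = 168.

168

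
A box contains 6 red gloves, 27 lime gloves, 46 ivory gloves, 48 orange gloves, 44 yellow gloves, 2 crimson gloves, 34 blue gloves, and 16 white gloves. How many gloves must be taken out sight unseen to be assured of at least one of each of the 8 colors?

222

The hardest color to obtain is crimson: we could draw every other glove first — 223 − 2 = 221 gloves — without a single crimson one.
The next draw must be crimson, so 221 + 1 = 222.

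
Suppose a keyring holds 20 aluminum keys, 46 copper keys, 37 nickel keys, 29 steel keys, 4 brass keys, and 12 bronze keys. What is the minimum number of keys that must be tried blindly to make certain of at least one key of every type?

The hardest type to obtain is brass: we could draw every other key first — 148 − 4 = 144 keys — without a single brass one.
The next draw must be brass, so 144 + 1 = 145.

145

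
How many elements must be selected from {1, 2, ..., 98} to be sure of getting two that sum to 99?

50

Partition {1, …, 98} into 49 pairs: {1,98}, {2,97}, …, {49,50}.
Choosing 49 integers — say the integers 1 through 49 — takes one from each pair and avoids the property.
Choosing 50 forces two into the same pair by pigeonhole, and those sum to 99. So 50.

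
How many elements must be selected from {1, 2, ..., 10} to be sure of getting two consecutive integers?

Partition {1, …, 10} into 5 pairs: {1,2}, {3,4}, …, {9,10}.
Choosing 5 integers — say the 5 even numbers 2, 4, …, 10 — takes one from each pair and avoids the property.
Choosing 6 forces two into the same pair by pigeonhole, and those are consecutive. So 6.

6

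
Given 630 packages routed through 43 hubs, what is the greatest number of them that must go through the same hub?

The 630 packages fall into 43 hubs.
If each of the 43 hubs held at most 14, the total would be at most 43 × 14 = 602 < 630, a contradiction.
So at least one holds ⌈630/43⌉ = 15.

15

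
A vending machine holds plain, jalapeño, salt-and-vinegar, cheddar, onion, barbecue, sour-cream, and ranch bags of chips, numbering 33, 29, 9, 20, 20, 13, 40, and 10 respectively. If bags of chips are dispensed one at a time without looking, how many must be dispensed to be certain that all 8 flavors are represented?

166

The hardest flavor to obtain is salt-and-vinegar: we could draw every other bag of chips first — 174 − 9 = 165 bags of chips — without a single salt-and-vinegar one.
The next draw must be salt-and-vinegar, so 165 + 1 = 166.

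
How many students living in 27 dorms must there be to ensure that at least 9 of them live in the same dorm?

217

There are 27 dorms acting as pigeonholes.
With 27 × 8 = 216 students we could place exactly 8 in each, with no class reaching 9.
One more forces some class to hold 9, so 216 + 1 = 217.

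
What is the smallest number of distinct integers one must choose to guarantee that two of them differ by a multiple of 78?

Two integers differ by a multiple of 78 exactly when they share a remainder mod 78.
There are 78 residue classes mod 78, so 78 integers can all lie in distinct classes.
One more integer must repeat a residue, giving a difference divisible by 78. So n = 78 + 1 = 79.

79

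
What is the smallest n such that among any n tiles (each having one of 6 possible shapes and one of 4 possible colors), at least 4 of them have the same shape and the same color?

73

There are 6 × 4 = 24 (shape, color) combinations acting as pigeonholes.
With 24 × 3 = 72 tiles we could place exactly 3 in each, with no (shape, color) pair reaching 4.
One more forces some (shape, color) pair to hold 4, so 72 + 1 = 73.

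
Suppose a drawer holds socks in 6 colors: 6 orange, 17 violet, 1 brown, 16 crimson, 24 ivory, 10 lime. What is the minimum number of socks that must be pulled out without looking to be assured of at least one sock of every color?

The hardest color to obtain is brown: we could draw every other sock first — 74 − 1 = 73 socks — without a single brown one.
The next draw must be brown, so 73 + 1 = 74.

74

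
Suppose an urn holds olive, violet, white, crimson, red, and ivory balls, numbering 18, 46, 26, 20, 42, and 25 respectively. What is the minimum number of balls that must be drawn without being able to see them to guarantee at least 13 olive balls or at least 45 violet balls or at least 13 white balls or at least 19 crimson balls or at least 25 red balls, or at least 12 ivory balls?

The worst case stops just short of every target: 12 olive, 44 violet, 12 white, 18 crimson, 24 red, 11 ivory — 12 + 44 + 12 + 18 + 24 + 11 = 121 balls.
One more ball must push some color to its target, so 121 + 1 = 122.

122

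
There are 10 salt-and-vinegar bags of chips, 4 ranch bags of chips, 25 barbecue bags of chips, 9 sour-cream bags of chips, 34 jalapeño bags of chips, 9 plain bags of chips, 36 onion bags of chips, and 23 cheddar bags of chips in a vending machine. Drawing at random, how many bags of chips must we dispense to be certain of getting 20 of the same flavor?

Treat the 8 flavors as pigeonholes.
In the worst case we take at most 19 of each flavor, but all 10 salt-and-vinegar, all 4 ranch, all 9 sour-cream, and all 9 plain (fewer than 19), giving 10 + 4 + 19 + 9 + 19 + 9 + 19 + 19 = 108.
One more bag of chips then forces some flavor to 20, so 108 + 1 = 109.

109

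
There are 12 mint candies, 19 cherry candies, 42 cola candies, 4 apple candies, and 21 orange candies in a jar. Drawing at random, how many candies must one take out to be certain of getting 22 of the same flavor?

Treat the 5 flavors as pigeonholes.
In the worst case we take at most 21 of each flavor, but all 12 mint, all 19 cherry, and all 4 apple (fewer than 21), giving 12 + 19 + 21 + 4 + 21 = 77.
One more candy then forces some flavor to 22, so 77 + 1 = 78.

78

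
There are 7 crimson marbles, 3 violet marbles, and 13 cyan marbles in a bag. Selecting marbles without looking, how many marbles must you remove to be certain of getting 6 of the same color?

In the worst case we take at most 5 of each color, but all 3 violet (fewer than 5), giving 5 + 3 + 5 = 13.
One more marble then forces some color to 6, so 13 + 1 = 14.

14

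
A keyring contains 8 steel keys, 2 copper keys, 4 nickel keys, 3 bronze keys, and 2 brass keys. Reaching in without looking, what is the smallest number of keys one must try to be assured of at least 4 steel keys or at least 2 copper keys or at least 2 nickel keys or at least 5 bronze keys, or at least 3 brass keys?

11

Each of the 5 types has its own threshold; avoid all of them simultaneously.
The worst case stops just short of every target: 3 steel, 1 copper, 1 nickel, all 3 bronze, 2 brass — 3 + 1 + 1 + 3 + 2 = 10 keys.
One more key must push some type to its target, so 10 + 1 = 11.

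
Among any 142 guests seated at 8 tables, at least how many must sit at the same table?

18

If each of the 8 tables held at most 17, the total would be at most 8 × 17 = 136 < 142, a contradiction.
So at least one holds ⌈142/8⌉ = 18.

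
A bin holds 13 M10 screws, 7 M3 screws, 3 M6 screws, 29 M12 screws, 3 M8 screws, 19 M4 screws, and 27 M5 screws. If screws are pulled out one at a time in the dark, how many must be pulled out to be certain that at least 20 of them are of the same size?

84

In the worst case we take at most 19 of each size, but all 13 M10, all 7 M3, all 3 M6, and all 3 M8 (fewer than 19), giving 13 + 7 + 3 + 19 + 3 + 19 + 19 = 83.
One more screw then forces some size to 20, so 83 + 1 = 84.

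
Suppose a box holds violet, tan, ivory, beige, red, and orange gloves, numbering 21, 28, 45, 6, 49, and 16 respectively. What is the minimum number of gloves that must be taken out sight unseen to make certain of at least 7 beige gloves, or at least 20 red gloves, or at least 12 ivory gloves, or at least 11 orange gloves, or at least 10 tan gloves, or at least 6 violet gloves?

The worst case stops just short of every target: 5 violet, 9 tan, 11 ivory, 6 beige, 19 red, 10 orange — 5 + 9 + 11 + 6 + 19 + 10 = 60 gloves.
One more glove must push some color to its target, so 60 + 1 = 61.

61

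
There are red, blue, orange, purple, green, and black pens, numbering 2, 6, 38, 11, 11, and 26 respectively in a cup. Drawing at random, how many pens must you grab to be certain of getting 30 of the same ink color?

86

In the worst case we take at most 29 of each ink color, but all 2 red, all 6 blue, all 11 purple, all 11 green, and all 26 black (fewer than 29), giving 2 + 6 + 29 + 11 + 11 + 26 = 85.
One more pen then forces some ink color to 30, so 85 + 1 = 86.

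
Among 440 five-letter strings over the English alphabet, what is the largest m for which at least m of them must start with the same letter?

There are 26 possible first letters, which serve as the pigeonholes.
If each of the 26 possible first letters held at most 16, the total would be at most 26 × 16 = 416 < 440, a contradiction.
So at least one holds ⌈440/26⌉ = 17.

17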